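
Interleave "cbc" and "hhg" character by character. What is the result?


Interleaving "cbc" and "hhg":
  Position 0: 'c' from first, 'h' from second => "ch"
  Position 1: 'b' from first, 'h' from second => "bh"
  Position 2: 'c' from first, 'g' from second => "cg"
Result: chbhcg

chbhcg


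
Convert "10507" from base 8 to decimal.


Input: "10507" in base 8
Positional expansion:
  Digit '1' (value 1) x 8^4 = 4096
  Digit '0' (value 0) x 8^3 = 0
  Digit '5' (value 5) x 8^2 = 320
  Digit '0' (value 0) x 8^1 = 0
  Digit '7' (value 7) x 8^0 = 7
Sum = 4423

4423


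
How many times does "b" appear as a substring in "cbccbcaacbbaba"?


Searching for "b" in "cbccbcaacbbaba"
Scanning each position:
  Position 0: "c" => no
  Position 1: "b" => MATCH
  Position 2: "c" => no
  Position 3: "c" => no
  Position 4: "b" => MATCH
  Position 5: "c" => no
  Position 6: "a" => no
  Position 7: "a" => no
  Position 8: "c" => no
  Position 9: "b" => MATCH
  Position 10: "b" => MATCH
  Position 11: "a" => no
  Position 12: "b" => MATCH
  Position 13: "a" => no
Total occurrences: 5

5


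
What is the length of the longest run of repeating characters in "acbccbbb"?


Input: "acbccbbb"
Scanning for longest run:
  Position 1 ('c'): new char, reset run to 1
  Position 2 ('b'): new char, reset run to 1
  Position 3 ('c'): new char, reset run to 1
  Position 4 ('c'): continues run of 'c', length=2
  Position 5 ('b'): new char, reset run to 1
  Position 6 ('b'): continues run of 'b', length=2
  Position 7 ('b'): continues run of 'b', length=3
Longest run: 'b' with length 3

3


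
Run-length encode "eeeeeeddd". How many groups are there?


Input: eeeeeeddd
Scanning for consecutive runs:
  Group 1: 'e' x 6 (positions 0-5)
  Group 2: 'd' x 3 (positions 6-8)
Total groups: 2

2


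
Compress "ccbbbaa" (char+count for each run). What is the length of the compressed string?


Input: ccbbbaa
Runs:
  'c' x 2 => "c2"
  'b' x 3 => "b3"
  'a' x 2 => "a2"
Compressed: "c2b3a2"
Compressed length: 6

6


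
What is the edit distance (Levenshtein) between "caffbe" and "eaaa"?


Computing edit distance: "caffbe" -> "eaaa"
DP table:
           e    a    a    a
      0    1    2    3    4
  c   1    1    2    3    4
  a   2    2    1    2    3
  f   3    3    2    2    3
  f   4    4    3    3    3
  b   5    5    4    4    4
  e   6    5    5    5    5
Edit distance = dp[6][4] = 5

5


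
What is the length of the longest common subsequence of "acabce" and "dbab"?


LCS of "acabce" and "dbab"
DP table:
           d    b    a    b
      0    0    0    0    0
  a   0    0    0    1    1
  c   0    0    0    1    1
  a   0    0    0    1    1
  b   0    0    1    1    2
  c   0    0    1    1    2
  e   0    0    1    1    2
LCS length = dp[6][4] = 2

2


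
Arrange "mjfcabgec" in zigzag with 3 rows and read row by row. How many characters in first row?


Zigzag "mjfcabgec" into 3 rows:
Placing characters:
  'm' => row 0
  'j' => row 1
  'f' => row 2
  'c' => row 1
  'a' => row 0
  'b' => row 1
  'g' => row 2
  'e' => row 1
  'c' => row 0
Rows:
  Row 0: "mac"
  Row 1: "jcbe"
  Row 2: "fg"
First row length: 3

3


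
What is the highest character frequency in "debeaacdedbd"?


Input: debeaacdedbd
Character counts:
  'a': 2
  'b': 2
  'c': 1
  'd': 4
  'e': 3
Maximum frequency: 4

4


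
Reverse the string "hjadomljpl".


Input: hjadomljpl
Reading characters right to left:
  Position 9: 'l'
  Position 8: 'p'
  Position 7: 'j'
  Position 6: 'l'
  Position 5: 'm'
  Position 4: 'o'
  Position 3: 'd'
  Position 2: 'a'
  Position 1: 'j'
  Position 0: 'h'
Reversed: lpjlmodajh

lpjlmodajh


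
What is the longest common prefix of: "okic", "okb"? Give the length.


Words: okic, okb
  Position 0: all 'o' => match
  Position 1: all 'k' => match
  Position 2: ('i', 'b') => mismatch, stop
LCP = "ok" (length 2)

2


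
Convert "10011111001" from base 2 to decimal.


Input: "10011111001" in base 2
Positional expansion:
  Digit '1' (value 1) x 2^10 = 1024
  Digit '0' (value 0) x 2^9 = 0
  Digit '0' (value 0) x 2^8 = 0
  Digit '1' (value 1) x 2^7 = 128
  Digit '1' (value 1) x 2^6 = 64
  Digit '1' (value 1) x 2^5 = 32
  Digit '1' (value 1) x 2^4 = 16
  Digit '1' (value 1) x 2^3 = 8
  Digit '0' (value 0) x 2^2 = 0
  Digit '0' (value 0) x 2^1 = 0
  Digit '1' (value 1) x 2^0 = 1
Sum = 1273

1273


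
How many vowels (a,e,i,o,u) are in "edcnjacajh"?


Input: edcnjacajh
Checking each character:
  'e' at position 0: vowel (running total: 1)
  'd' at position 1: consonant
  'c' at position 2: consonant
  'n' at position 3: consonant
  'j' at position 4: consonant
  'a' at position 5: vowel (running total: 2)
  'c' at position 6: consonant
  'a' at position 7: vowel (running total: 3)
  'j' at position 8: consonant
  'h' at position 9: consonant
Total vowels: 3

3


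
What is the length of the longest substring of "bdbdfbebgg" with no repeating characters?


Input: "bdbdfbebgg"
Sliding window (track last position of each char):
  Position 0 ('b'): window [0,0] length 1 -- new best
  Position 1 ('d'): window [0,1] length 2 -- new best
  Position 2 ('b'): repeat (last at 0), move window start to 1
  Position 2 ('b'): window [1,2] length 2
  Position 3 ('d'): repeat (last at 1), move window start to 2
  Position 3 ('d'): window [2,3] length 2
  Position 4 ('f'): window [2,4] length 3 -- new best
  Position 5 ('b'): repeat (last at 2), move window start to 3
  Position 5 ('b'): window [3,5] length 3
  Position 6 ('e'): window [3,6] length 4 -- new best
  Position 7 ('b'): repeat (last at 5), move window start to 6
  Position 7 ('b'): window [6,7] length 2
  Position 8 ('g'): window [6,8] length 3
  Position 9 ('g'): repeat (last at 8), move window start to 9
  Position 9 ('g'): window [9,9] length 1
Longest substring with no repeats: "dfbe" with length 4

4


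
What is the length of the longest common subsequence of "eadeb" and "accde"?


LCS of "eadeb" and "accde"
DP table:
           a    c    c    d    e
      0    0    0    0    0    0
  e   0    0    0    0    0    1
  a   0    1    1    1    1    1
  d   0    1    1    1    2    2
  e   0    1    1    1    2    3
  b   0    1    1    1    2    3
LCS length = dp[5][5] = 3

3


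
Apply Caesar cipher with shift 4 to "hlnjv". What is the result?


Caesar cipher: shift "hlnjv" by 4
  'h' (pos 7) + 4 = pos 11 = 'l'
  'l' (pos 11) + 4 = pos 15 = 'p'
  'n' (pos 13) + 4 = pos 17 = 'r'
  'j' (pos 9) + 4 = pos 13 = 'n'
  'v' (pos 21) + 4 = pos 25 = 'z'
Result: lprnz

lprnz


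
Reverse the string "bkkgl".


Input: bkkgl
Reading characters right to left:
  Position 4: 'l'
  Position 3: 'g'
  Position 2: 'k'
  Position 1: 'k'
  Position 0: 'b'
Reversed: lgkkb

lgkkb


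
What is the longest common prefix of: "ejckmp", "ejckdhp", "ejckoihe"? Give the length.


Words: ejckmp, ejckdhp, ejckoihe
  Position 0: all 'e' => match
  Position 1: all 'j' => match
  Position 2: all 'c' => match
  Position 3: all 'k' => match
  Position 4: ('m', 'd', 'o') => mismatch, stop
LCP = "ejck" (length 4)

4


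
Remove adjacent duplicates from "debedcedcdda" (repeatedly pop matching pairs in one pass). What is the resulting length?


Input: debedcedcdda
Stack-based adjacent duplicate removal:
  Read 'd': push. Stack: d
  Read 'e': push. Stack: de
  Read 'b': push. Stack: deb
  Read 'e': push. Stack: debe
  Read 'd': push. Stack: debed
  Read 'c': push. Stack: debedc
  Read 'e': push. Stack: debedce
  Read 'd': push. Stack: debedced
  Read 'c': push. Stack: debedcedc
  Read 'd': push. Stack: debedcedcd
  Read 'd': matches stack top 'd' => pop. Stack: debedcedc
  Read 'a': push. Stack: debedcedca
Final stack: "debedcedca" (length 10)

10


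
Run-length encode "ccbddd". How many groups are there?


Input: ccbddd
Scanning for consecutive runs:
  Group 1: 'c' x 2 (positions 0-1)
  Group 2: 'b' x 1 (positions 2-2)
  Group 3: 'd' x 3 (positions 3-5)
Total groups: 3

3


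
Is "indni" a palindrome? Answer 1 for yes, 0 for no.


Input: indni
Reversed: indni
  Compare pos 0 ('i') with pos 4 ('i'): match
  Compare pos 1 ('n') with pos 3 ('n'): match
Result: palindrome

1


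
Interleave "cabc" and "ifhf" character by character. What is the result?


Interleaving "cabc" and "ifhf":
  Position 0: 'c' from first, 'i' from second => "ci"
  Position 1: 'a' from first, 'f' from second => "af"
  Position 2: 'b' from first, 'h' from second => "bh"
  Position 3: 'c' from first, 'f' from second => "cf"
Result: ciafbhcf

ciafbhcf


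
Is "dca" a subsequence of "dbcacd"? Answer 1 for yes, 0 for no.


Check if "dca" is a subsequence of "dbcacd"
Greedy scan:
  Position 0 ('d'): matches sub[0] = 'd'
  Position 1 ('b'): no match needed
  Position 2 ('c'): matches sub[1] = 'c'
  Position 3 ('a'): matches sub[2] = 'a'
  Position 4 ('c'): no match needed
  Position 5 ('d'): no match needed
All 3 characters matched => is a subsequence

1


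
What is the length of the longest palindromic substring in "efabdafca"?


Input: "efabdafca"
Checking substrings for palindromes:
  No multi-char palindromic substrings found
Longest palindromic substring: "e" with length 1

1


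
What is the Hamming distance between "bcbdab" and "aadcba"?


Comparing "bcbdab" and "aadcba" position by position:
  Position 0: 'b' vs 'a' => differ
  Position 1: 'c' vs 'a' => differ
  Position 2: 'b' vs 'd' => differ
  Position 3: 'd' vs 'c' => differ
  Position 4: 'a' vs 'b' => differ
  Position 5: 'b' vs 'a' => differ
Total differences (Hamming distance): 6

6


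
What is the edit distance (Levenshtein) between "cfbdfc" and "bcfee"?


Computing edit distance: "cfbdfc" -> "bcfee"
DP table:
           b    c    f    e    e
      0    1    2    3    4    5
  c   1    1    1    2    3    4
  f   2    2    2    1    2    3
  b   3    2    3    2    2    3
  d   4    3    3    3    3    3
  f   5    4    4    3    4    4
  c   6    5    4    4    4    5
Edit distance = dp[6][5] = 5

5


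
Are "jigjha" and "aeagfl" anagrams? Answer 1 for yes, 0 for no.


Strings: "jigjha", "aeagfl"
Sorted first:  aghijj
Sorted second: aaefgl
Differ at position 1: 'g' vs 'a' => not anagrams

0


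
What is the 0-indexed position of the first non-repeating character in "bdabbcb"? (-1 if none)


Input: bdabbcb
Character frequencies:
  'a': 1
  'b': 4
  'c': 1
  'd': 1
Scanning left to right for freq == 1:
  Position 0 ('b'): freq=4, skip
  Position 1 ('d'): unique! => answer = 1

1


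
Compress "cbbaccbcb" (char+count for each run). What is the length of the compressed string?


Input: cbbaccbcb
Runs:
  'c' x 1 => "c1"
  'b' x 2 => "b2"
  'a' x 1 => "a1"
  'c' x 2 => "c2"
  'b' x 1 => "b1"
  'c' x 1 => "c1"
  'b' x 1 => "b1"
Compressed: "c1b2a1c2b1c1b1"
Compressed length: 14

14


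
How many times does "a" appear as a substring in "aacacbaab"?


Searching for "a" in "aacacbaab"
Scanning each position:
  Position 0: "a" => MATCH
  Position 1: "a" => MATCH
  Position 2: "c" => no
  Position 3: "a" => MATCH
  Position 4: "c" => no
  Position 5: "b" => no
  Position 6: "a" => MATCH
  Position 7: "a" => MATCH
  Position 8: "b" => no
Total occurrences: 5

5


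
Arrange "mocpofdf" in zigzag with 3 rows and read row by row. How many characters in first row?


Zigzag "mocpofdf" into 3 rows:
Placing characters:
  'm' => row 0
  'o' => row 1
  'c' => row 2
  'p' => row 1
  'o' => row 0
  'f' => row 1
  'd' => row 2
  'f' => row 1
Rows:
  Row 0: "mo"
  Row 1: "opff"
  Row 2: "cd"
First row length: 2

2


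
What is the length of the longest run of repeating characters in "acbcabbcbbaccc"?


Input: "acbcabbcbbaccc"
Scanning for longest run:
  Position 1 ('c'): new char, reset run to 1
  Position 2 ('b'): new char, reset run to 1
  Position 3 ('c'): new char, reset run to 1
  Position 4 ('a'): new char, reset run to 1
  Position 5 ('b'): new char, reset run to 1
  Position 6 ('b'): continues run of 'b', length=2
  Position 7 ('c'): new char, reset run to 1
  Position 8 ('b'): new char, reset run to 1
  Position 9 ('b'): continues run of 'b', length=2
  Position 10 ('a'): new char, reset run to 1
  Position 11 ('c'): new char, reset run to 1
  Position 12 ('c'): continues run of 'c', length=2
  Position 13 ('c'): continues run of 'c', length=3
Longest run: 'c' with length 3

3


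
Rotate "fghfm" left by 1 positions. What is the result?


Input: "fghfm", rotate left by 1
First 1 characters: "f"
Remaining characters: "ghfm"
Concatenate remaining + first: "ghfm" + "f" = "ghfmf"

ghfmf


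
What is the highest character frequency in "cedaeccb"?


Input: cedaeccb
Character counts:
  'a': 1
  'b': 1
  'c': 3
  'd': 1
  'e': 2
Maximum frequency: 3

3


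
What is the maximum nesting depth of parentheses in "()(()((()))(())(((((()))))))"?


Input: "()(()((()))(())(((((()))))))"
Tracking depth:
  Position 0 '(': depth becomes 1
  Position 1 ')': depth becomes 0
  Position 2 '(': depth becomes 1
  Position 3 '(': depth becomes 2
  Position 4 ')': depth becomes 1
  Position 5 '(': depth becomes 2
  Position 6 '(': depth becomes 3
  Position 7 '(': depth becomes 4
  Position 8 ')': depth becomes 3
  Position 9 ')': depth becomes 2
  Position 10 ')': depth becomes 1
  Position 11 '(': depth becomes 2
  Position 12 '(': depth becomes 3
  Position 13 ')': depth becomes 2
  Position 14 ')': depth becomes 1
  Position 15 '(': depth becomes 2
  Position 16 '(': depth becomes 3
  Position 17 '(': depth becomes 4
  Position 18 '(': depth becomes 5
  Position 19 '(': depth becomes 6
  Position 20 '(': depth becomes 7
  Position 21 ')': depth becomes 6
  Position 22 ')': depth becomes 5
  Position 23 ')': depth becomes 4
  Position 24 ')': depth becomes 3
  Position 25 ')': depth becomes 2
  Position 26 ')': depth becomes 1
  Position 27 ')': depth becomes 0
Maximum depth reached: 7

7


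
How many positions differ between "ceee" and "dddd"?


Comparing "ceee" and "dddd" position by position:
  Position 0: 'c' vs 'd' => DIFFER
  Position 1: 'e' vs 'd' => DIFFER
  Position 2: 'e' vs 'd' => DIFFER
  Position 3: 'e' vs 'd' => DIFFER
Positions that differ: 4

4


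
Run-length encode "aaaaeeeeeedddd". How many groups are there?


Input: aaaaeeeeeedddd
Scanning for consecutive runs:
  Group 1: 'a' x 4 (positions 0-3)
  Group 2: 'e' x 6 (positions 4-9)
  Group 3: 'd' x 4 (positions 10-13)
Total groups: 3

3


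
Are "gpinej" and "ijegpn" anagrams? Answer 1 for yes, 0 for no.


Strings: "gpinej", "ijegpn"
Sorted first:  egijnp
Sorted second: egijnp
Sorted forms match => anagrams

1


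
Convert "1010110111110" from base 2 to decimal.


Input: "1010110111110" in base 2
Positional expansion:
  Digit '1' (value 1) x 2^12 = 4096
  Digit '0' (value 0) x 2^11 = 0
  Digit '1' (value 1) x 2^10 = 1024
  Digit '0' (value 0) x 2^9 = 0
  Digit '1' (value 1) x 2^8 = 256
  Digit '1' (value 1) x 2^7 = 128
  Digit '0' (value 0) x 2^6 = 0
  Digit '1' (value 1) x 2^5 = 32
  Digit '1' (value 1) x 2^4 = 16
  Digit '1' (value 1) x 2^3 = 8
  Digit '1' (value 1) x 2^2 = 4
  Digit '1' (value 1) x 2^1 = 2
  Digit '0' (value 0) x 2^0 = 0
Sum = 5566

5566


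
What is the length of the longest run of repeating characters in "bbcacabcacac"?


Input: "bbcacabcacac"
Scanning for longest run:
  Position 1 ('b'): continues run of 'b', length=2
  Position 2 ('c'): new char, reset run to 1
  Position 3 ('a'): new char, reset run to 1
  Position 4 ('c'): new char, reset run to 1
  Position 5 ('a'): new char, reset run to 1
  Position 6 ('b'): new char, reset run to 1
  Position 7 ('c'): new char, reset run to 1
  Position 8 ('a'): new char, reset run to 1
  Position 9 ('c'): new char, reset run to 1
  Position 10 ('a'): new char, reset run to 1
  Position 11 ('c'): new char, reset run to 1
Longest run: 'b' with length 2

2


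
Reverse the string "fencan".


Input: fencan
Reading characters right to left:
  Position 5: 'n'
  Position 4: 'a'
  Position 3: 'c'
  Position 2: 'n'
  Position 1: 'e'
  Position 0: 'f'
Reversed: nacnef

nacnef


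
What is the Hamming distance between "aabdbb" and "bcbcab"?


Comparing "aabdbb" and "bcbcab" position by position:
  Position 0: 'a' vs 'b' => differ
  Position 1: 'a' vs 'c' => differ
  Position 2: 'b' vs 'b' => same
  Position 3: 'd' vs 'c' => differ
  Position 4: 'b' vs 'a' => differ
  Position 5: 'b' vs 'b' => same
Total differences (Hamming distance): 4

4


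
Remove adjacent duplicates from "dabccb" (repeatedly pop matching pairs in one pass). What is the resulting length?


Input: dabccb
Stack-based adjacent duplicate removal:
  Read 'd': push. Stack: d
  Read 'a': push. Stack: da
  Read 'b': push. Stack: dab
  Read 'c': push. Stack: dabc
  Read 'c': matches stack top 'c' => pop. Stack: dab
  Read 'b': matches stack top 'b' => pop. Stack: da
Final stack: "da" (length 2)

2


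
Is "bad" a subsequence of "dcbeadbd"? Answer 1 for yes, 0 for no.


Check if "bad" is a subsequence of "dcbeadbd"
Greedy scan:
  Position 0 ('d'): no match needed
  Position 1 ('c'): no match needed
  Position 2 ('b'): matches sub[0] = 'b'
  Position 3 ('e'): no match needed
  Position 4 ('a'): matches sub[1] = 'a'
  Position 5 ('d'): matches sub[2] = 'd'
  Position 6 ('b'): no match needed
  Position 7 ('d'): no match needed
All 3 characters matched => is a subsequence

1


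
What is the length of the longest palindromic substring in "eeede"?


Input: "eeede"
Checking substrings for palindromes:
  [0:3] "eee" (len 3) => palindrome
  [2:5] "ede" (len 3) => palindrome
  [0:2] "ee" (len 2) => palindrome
  [1:3] "ee" (len 2) => palindrome
Longest palindromic substring: "eee" with length 3

3


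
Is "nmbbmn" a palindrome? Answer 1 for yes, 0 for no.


Input: nmbbmn
Reversed: nmbbmn
  Compare pos 0 ('n') with pos 5 ('n'): match
  Compare pos 1 ('m') with pos 4 ('m'): match
  Compare pos 2 ('b') with pos 3 ('b'): match
Result: palindrome

1


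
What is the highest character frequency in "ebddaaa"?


Input: ebddaaa
Character counts:
  'a': 3
  'b': 1
  'd': 2
  'e': 1
Maximum frequency: 3

3


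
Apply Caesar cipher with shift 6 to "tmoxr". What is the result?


Caesar cipher: shift "tmoxr" by 6
  't' (pos 19) + 6 = pos 25 = 'z'
  'm' (pos 12) + 6 = pos 18 = 's'
  'o' (pos 14) + 6 = pos 20 = 'u'
  'x' (pos 23) + 6 = pos 3 = 'd'
  'r' (pos 17) + 6 = pos 23 = 'x'
Result: zsudx

zsudx


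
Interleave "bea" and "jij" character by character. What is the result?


Interleaving "bea" and "jij":
  Position 0: 'b' from first, 'j' from second => "bj"
  Position 1: 'e' from first, 'i' from second => "ei"
  Position 2: 'a' from first, 'j' from second => "aj"
Result: bjeiaj

bjeiaj


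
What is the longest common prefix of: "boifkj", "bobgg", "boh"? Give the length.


Words: boifkj, bobgg, boh
  Position 0: all 'b' => match
  Position 1: all 'o' => match
  Position 2: ('i', 'b', 'h') => mismatch, stop
LCP = "bo" (length 2)

2


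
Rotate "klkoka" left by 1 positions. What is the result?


Input: "klkoka", rotate left by 1
First 1 characters: "k"
Remaining characters: "lkoka"
Concatenate remaining + first: "lkoka" + "k" = "lkokak"

lkokak


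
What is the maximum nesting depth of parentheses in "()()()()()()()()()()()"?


Input: "()()()()()()()()()()()"
Tracking depth:
  Position 0 '(': depth becomes 1
  Position 1 ')': depth becomes 0
  Position 2 '(': depth becomes 1
  Position 3 ')': depth becomes 0
  Position 4 '(': depth becomes 1
  Position 5 ')': depth becomes 0
  Position 6 '(': depth becomes 1
  Position 7 ')': depth becomes 0
  Position 8 '(': depth becomes 1
  Position 9 ')': depth becomes 0
  Position 10 '(': depth becomes 1
  Position 11 ')': depth becomes 0
  Position 12 '(': depth becomes 1
  Position 13 ')': depth becomes 0
  Position 14 '(': depth becomes 1
  Position 15 ')': depth becomes 0
  Position 16 '(': depth becomes 1
  Position 17 ')': depth becomes 0
  Position 18 '(': depth becomes 1
  Position 19 ')': depth becomes 0
  Position 20 '(': depth becomes 1
  Position 21 ')': depth becomes 0
Maximum depth reached: 1

1


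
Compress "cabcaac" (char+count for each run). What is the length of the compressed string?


Input: cabcaac
Runs:
  'c' x 1 => "c1"
  'a' x 1 => "a1"
  'b' x 1 => "b1"
  'c' x 1 => "c1"
  'a' x 2 => "a2"
  'c' x 1 => "c1"
Compressed: "c1a1b1c1a2c1"
Compressed length: 12

12


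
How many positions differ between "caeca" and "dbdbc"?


Comparing "caeca" and "dbdbc" position by position:
  Position 0: 'c' vs 'd' => DIFFER
  Position 1: 'a' vs 'b' => DIFFER
  Position 2: 'e' vs 'd' => DIFFER
  Position 3: 'c' vs 'b' => DIFFER
  Position 4: 'a' vs 'c' => DIFFER
Positions that differ: 5

5


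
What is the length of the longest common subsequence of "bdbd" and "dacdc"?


LCS of "bdbd" and "dacdc"
DP table:
           d    a    c    d    c
      0    0    0    0    0    0
  b   0    0    0    0    0    0
  d   0    1    1    1    1    1
  b   0    1    1    1    1    1
  d   0    1    1    1    2    2
LCS length = dp[4][5] = 2

2


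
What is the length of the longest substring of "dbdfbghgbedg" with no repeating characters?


Input: "dbdfbghgbedg"
Sliding window (track last position of each char):
  Position 0 ('d'): window [0,0] length 1 -- new best
  Position 1 ('b'): window [0,1] length 2 -- new best
  Position 2 ('d'): repeat (last at 0), move window start to 1
  Position 2 ('d'): window [1,2] length 2
  Position 3 ('f'): window [1,3] length 3 -- new best
  Position 4 ('b'): repeat (last at 1), move window start to 2
  Position 4 ('b'): window [2,4] length 3
  Position 5 ('g'): window [2,5] length 4 -- new best
  Position 6 ('h'): window [2,6] length 5 -- new best
  Position 7 ('g'): repeat (last at 5), move window start to 6
  Position 7 ('g'): window [6,7] length 2
  Position 8 ('b'): window [6,8] length 3
  Position 9 ('e'): window [6,9] length 4
  Position 10 ('d'): window [6,10] length 5
  Position 11 ('g'): repeat (last at 7), move window start to 8
  Position 11 ('g'): window [8,11] length 4
Longest substring with no repeats: "dfbgh" with length 5

5


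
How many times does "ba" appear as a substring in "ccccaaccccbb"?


Searching for "ba" in "ccccaaccccbb"
Scanning each position:
  Position 0: "cc" => no
  Position 1: "cc" => no
  Position 2: "cc" => no
  Position 3: "ca" => no
  Position 4: "aa" => no
  Position 5: "ac" => no
  Position 6: "cc" => no
  Position 7: "cc" => no
  Position 8: "cc" => no
  Position 9: "cb" => no
  Position 10: "bb" => no
Total occurrences: 0

0


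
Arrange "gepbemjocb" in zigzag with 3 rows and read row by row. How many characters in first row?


Zigzag "gepbemjocb" into 3 rows:
Placing characters:
  'g' => row 0
  'e' => row 1
  'p' => row 2
  'b' => row 1
  'e' => row 0
  'm' => row 1
  'j' => row 2
  'o' => row 1
  'c' => row 0
  'b' => row 1
Rows:
  Row 0: "gec"
  Row 1: "ebmob"
  Row 2: "pj"
First row length: 3

3


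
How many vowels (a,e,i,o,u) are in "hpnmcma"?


Input: hpnmcma
Checking each character:
  'h' at position 0: consonant
  'p' at position 1: consonant
  'n' at position 2: consonant
  'm' at position 3: consonant
  'c' at position 4: consonant
  'm' at position 5: consonant
  'a' at position 6: vowel (running total: 1)
Total vowels: 1

1


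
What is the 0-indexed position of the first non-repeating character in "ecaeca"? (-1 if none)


Input: ecaeca
Character frequencies:
  'a': 2
  'c': 2
  'e': 2
Scanning left to right for freq == 1:
  Position 0 ('e'): freq=2, skip
  Position 1 ('c'): freq=2, skip
  Position 2 ('a'): freq=2, skip
  Position 3 ('e'): freq=2, skip
  Position 4 ('c'): freq=2, skip
  Position 5 ('a'): freq=2, skip
  No unique character found => answer = -1

-1


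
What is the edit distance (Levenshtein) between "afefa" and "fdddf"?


Computing edit distance: "afefa" -> "fdddf"
DP table:
           f    d    d    d    f
      0    1    2    3    4    5
  a   1    1    2    3    4    5
  f   2    1    2    3    4    4
  e   3    2    2    3    4    5
  f   4    3    3    3    4    4
  a   5    4    4    4    4    5
Edit distance = dp[5][5] = 5

5


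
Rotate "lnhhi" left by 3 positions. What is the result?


Input: "lnhhi", rotate left by 3
First 3 characters: "lnh"
Remaining characters: "hi"
Concatenate remaining + first: "hi" + "lnh" = "hilnh"

hilnh


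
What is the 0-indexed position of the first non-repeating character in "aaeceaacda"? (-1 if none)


Input: aaeceaacda
Character frequencies:
  'a': 5
  'c': 2
  'd': 1
  'e': 2
Scanning left to right for freq == 1:
  Position 0 ('a'): freq=5, skip
  Position 1 ('a'): freq=5, skip
  Position 2 ('e'): freq=2, skip
  Position 3 ('c'): freq=2, skip
  Position 4 ('e'): freq=2, skip
  Position 5 ('a'): freq=5, skip
  Position 6 ('a'): freq=5, skip
  Position 7 ('c'): freq=2, skip
  Position 8 ('d'): unique! => answer = 8

8


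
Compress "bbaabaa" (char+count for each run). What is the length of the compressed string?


Input: bbaabaa
Runs:
  'b' x 2 => "b2"
  'a' x 2 => "a2"
  'b' x 1 => "b1"
  'a' x 2 => "a2"
Compressed: "b2a2b1a2"
Compressed length: 8

8


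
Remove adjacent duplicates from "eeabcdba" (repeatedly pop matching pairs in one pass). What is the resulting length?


Input: eeabcdba
Stack-based adjacent duplicate removal:
  Read 'e': push. Stack: e
  Read 'e': matches stack top 'e' => pop. Stack: (empty)
  Read 'a': push. Stack: a
  Read 'b': push. Stack: ab
  Read 'c': push. Stack: abc
  Read 'd': push. Stack: abcd
  Read 'b': push. Stack: abcdb
  Read 'a': push. Stack: abcdba
Final stack: "abcdba" (length 6)

6


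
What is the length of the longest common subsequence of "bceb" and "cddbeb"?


LCS of "bceb" and "cddbeb"
DP table:
           c    d    d    b    e    b
      0    0    0    0    0    0    0
  b   0    0    0    0    1    1    1
  c   0    1    1    1    1    1    1
  e   0    1    1    1    1    2    2
  b   0    1    1    1    2    2    3
LCS length = dp[4][6] = 3

3


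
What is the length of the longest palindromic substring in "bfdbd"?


Input: "bfdbd"
Checking substrings for palindromes:
  [2:5] "dbd" (len 3) => palindrome
Longest palindromic substring: "dbd" with length 3

3


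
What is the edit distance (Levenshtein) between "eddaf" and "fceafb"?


Computing edit distance: "eddaf" -> "fceafb"
DP table:
           f    c    e    a    f    b
      0    1    2    3    4    5    6
  e   1    1    2    2    3    4    5
  d   2    2    2    3    3    4    5
  d   3    3    3    3    4    4    5
  a   4    4    4    4    3    4    5
  f   5    4    5    5    4    3    4
Edit distance = dp[5][6] = 4

4


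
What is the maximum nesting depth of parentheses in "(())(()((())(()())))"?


Input: "(())(()((())(()())))"
Tracking depth:
  Position 0 '(': depth becomes 1
  Position 1 '(': depth becomes 2
  Position 2 ')': depth becomes 1
  Position 3 ')': depth becomes 0
  Position 4 '(': depth becomes 1
  Position 5 '(': depth becomes 2
  Position 6 ')': depth becomes 1
  Position 7 '(': depth becomes 2
  Position 8 '(': depth becomes 3
  Position 9 '(': depth becomes 4
  Position 10 ')': depth becomes 3
  Position 11 ')': depth becomes 2
  Position 12 '(': depth becomes 3
  Position 13 '(': depth becomes 4
  Position 14 ')': depth becomes 3
  Position 15 '(': depth becomes 4
  Position 16 ')': depth becomes 3
  Position 17 ')': depth becomes 2
  Position 18 ')': depth becomes 1
  Position 19 ')': depth becomes 0
Maximum depth reached: 4

4


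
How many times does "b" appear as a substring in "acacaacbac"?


Searching for "b" in "acacaacbac"
Scanning each position:
  Position 0: "a" => no
  Position 1: "c" => no
  Position 2: "a" => no
  Position 3: "c" => no
  Position 4: "a" => no
  Position 5: "a" => no
  Position 6: "c" => no
  Position 7: "b" => MATCH
  Position 8: "a" => no
  Position 9: "c" => no
Total occurrences: 1

1


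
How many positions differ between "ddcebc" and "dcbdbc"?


Comparing "ddcebc" and "dcbdbc" position by position:
  Position 0: 'd' vs 'd' => same
  Position 1: 'd' vs 'c' => DIFFER
  Position 2: 'c' vs 'b' => DIFFER
  Position 3: 'e' vs 'd' => DIFFER
  Position 4: 'b' vs 'b' => same
  Position 5: 'c' vs 'c' => same
Positions that differ: 3

3


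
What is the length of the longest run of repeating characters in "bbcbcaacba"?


Input: "bbcbcaacba"
Scanning for longest run:
  Position 1 ('b'): continues run of 'b', length=2
  Position 2 ('c'): new char, reset run to 1
  Position 3 ('b'): new char, reset run to 1
  Position 4 ('c'): new char, reset run to 1
  Position 5 ('a'): new char, reset run to 1
  Position 6 ('a'): continues run of 'a', length=2
  Position 7 ('c'): new char, reset run to 1
  Position 8 ('b'): new char, reset run to 1
  Position 9 ('a'): new char, reset run to 1
Longest run: 'b' with length 2

2


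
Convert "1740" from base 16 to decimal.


Input: "1740" in base 16
Positional expansion:
  Digit '1' (value 1) x 16^3 = 4096
  Digit '7' (value 7) x 16^2 = 1792
  Digit '4' (value 4) x 16^1 = 64
  Digit '0' (value 0) x 16^0 = 0
Sum = 5952

5952


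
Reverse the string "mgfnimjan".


Input: mgfnimjan
Reading characters right to left:
  Position 8: 'n'
  Position 7: 'a'
  Position 6: 'j'
  Position 5: 'm'
  Position 4: 'i'
  Position 3: 'n'
  Position 2: 'f'
  Position 1: 'g'
  Position 0: 'm'
Reversed: najminfgm

najminfgm


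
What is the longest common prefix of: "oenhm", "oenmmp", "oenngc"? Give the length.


Words: oenhm, oenmmp, oenngc
  Position 0: all 'o' => match
  Position 1: all 'e' => match
  Position 2: all 'n' => match
  Position 3: ('h', 'm', 'n') => mismatch, stop
LCP = "oen" (length 3)

3


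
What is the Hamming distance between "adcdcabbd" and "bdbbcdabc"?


Comparing "adcdcabbd" and "bdbbcdabc" position by position:
  Position 0: 'a' vs 'b' => differ
  Position 1: 'd' vs 'd' => same
  Position 2: 'c' vs 'b' => differ
  Position 3: 'd' vs 'b' => differ
  Position 4: 'c' vs 'c' => same
  Position 5: 'a' vs 'd' => differ
  Position 6: 'b' vs 'a' => differ
  Position 7: 'b' vs 'b' => same
  Position 8: 'd' vs 'c' => differ
Total differences (Hamming distance): 6

6


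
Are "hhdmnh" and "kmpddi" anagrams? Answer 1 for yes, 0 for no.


Strings: "hhdmnh", "kmpddi"
Sorted first:  dhhhmn
Sorted second: ddikmp
Differ at position 1: 'h' vs 'd' => not anagrams

0


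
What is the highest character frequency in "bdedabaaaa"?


Input: bdedabaaaa
Character counts:
  'a': 5
  'b': 2
  'd': 2
  'e': 1
Maximum frequency: 5

5


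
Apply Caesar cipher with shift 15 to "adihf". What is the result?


Caesar cipher: shift "adihf" by 15
  'a' (pos 0) + 15 = pos 15 = 'p'
  'd' (pos 3) + 15 = pos 18 = 's'
  'i' (pos 8) + 15 = pos 23 = 'x'
  'h' (pos 7) + 15 = pos 22 = 'w'
  'f' (pos 5) + 15 = pos 20 = 'u'
Result: psxwu

psxwu


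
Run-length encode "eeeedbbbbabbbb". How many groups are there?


Input: eeeedbbbbabbbb
Scanning for consecutive runs:
  Group 1: 'e' x 4 (positions 0-3)
  Group 2: 'd' x 1 (positions 4-4)
  Group 3: 'b' x 4 (positions 5-8)
  Group 4: 'a' x 1 (positions 9-9)
  Group 5: 'b' x 4 (positions 10-13)
Total groups: 5

5


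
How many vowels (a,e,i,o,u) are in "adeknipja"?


Input: adeknipja
Checking each character:
  'a' at position 0: vowel (running total: 1)
  'd' at position 1: consonant
  'e' at position 2: vowel (running total: 2)
  'k' at position 3: consonant
  'n' at position 4: consonant
  'i' at position 5: vowel (running total: 3)
  'p' at position 6: consonant
  'j' at position 7: consonant
  'a' at position 8: vowel (running total: 4)
Total vowels: 4

4


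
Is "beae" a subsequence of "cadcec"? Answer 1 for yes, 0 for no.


Check if "beae" is a subsequence of "cadcec"
Greedy scan:
  Position 0 ('c'): no match needed
  Position 1 ('a'): no match needed
  Position 2 ('d'): no match needed
  Position 3 ('c'): no match needed
  Position 4 ('e'): no match needed
  Position 5 ('c'): no match needed
Only matched 0/4 characters => not a subsequence

0


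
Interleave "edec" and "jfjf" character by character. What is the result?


Interleaving "edec" and "jfjf":
  Position 0: 'e' from first, 'j' from second => "ej"
  Position 1: 'd' from first, 'f' from second => "df"
  Position 2: 'e' from first, 'j' from second => "ej"
  Position 3: 'c' from first, 'f' from second => "cf"
Result: ejdfejcf

ejdfejcf


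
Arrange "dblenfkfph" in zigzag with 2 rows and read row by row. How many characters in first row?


Zigzag "dblenfkfph" into 2 rows:
Placing characters:
  'd' => row 0
  'b' => row 1
  'l' => row 0
  'e' => row 1
  'n' => row 0
  'f' => row 1
  'k' => row 0
  'f' => row 1
  'p' => row 0
  'h' => row 1
Rows:
  Row 0: "dlnkp"
  Row 1: "beffh"
First row length: 5

5


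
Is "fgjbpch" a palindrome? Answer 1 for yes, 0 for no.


Input: fgjbpch
Reversed: hcpbjgf
  Compare pos 0 ('f') with pos 6 ('h'): MISMATCH
  Compare pos 1 ('g') with pos 5 ('c'): MISMATCH
  Compare pos 2 ('j') with pos 4 ('p'): MISMATCH
Result: not a palindrome

0


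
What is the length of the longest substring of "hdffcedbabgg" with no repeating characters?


Input: "hdffcedbabgg"
Sliding window (track last position of each char):
  Position 0 ('h'): window [0,0] length 1 -- new best
  Position 1 ('d'): window [0,1] length 2 -- new best
  Position 2 ('f'): window [0,2] length 3 -- new best
  Position 3 ('f'): repeat (last at 2), move window start to 3
  Position 3 ('f'): window [3,3] length 1
  Position 4 ('c'): window [3,4] length 2
  Position 5 ('e'): window [3,5] length 3
  Position 6 ('d'): window [3,6] length 4 -- new best
  Position 7 ('b'): window [3,7] length 5 -- new best
  Position 8 ('a'): window [3,8] length 6 -- new best
  Position 9 ('b'): repeat (last at 7), move window start to 8
  Position 9 ('b'): window [8,9] length 2
  Position 10 ('g'): window [8,10] length 3
  Position 11 ('g'): repeat (last at 10), move window start to 11
  Position 11 ('g'): window [11,11] length 1
Longest substring with no repeats: "fcedba" with length 6

6


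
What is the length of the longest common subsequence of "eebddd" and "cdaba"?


LCS of "eebddd" and "cdaba"
DP table:
           c    d    a    b    a
      0    0    0    0    0    0
  e   0    0    0    0    0    0
  e   0    0    0    0    0    0
  b   0    0    0    0    1    1
  d   0    0    1    1    1    1
  d   0    0    1    1    1    1
  d   0    0    1    1    1    1
LCS length = dp[6][5] = 1

1


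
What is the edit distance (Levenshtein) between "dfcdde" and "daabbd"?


Computing edit distance: "dfcdde" -> "daabbd"
DP table:
           d    a    a    b    b    d
      0    1    2    3    4    5    6
  d   1    0    1    2    3    4    5
  f   2    1    1    2    3    4    5
  c   3    2    2    2    3    4    5
  d   4    3    3    3    3    4    4
  d   5    4    4    4    4    4    4
  e   6    5    5    5    5    5    5
Edit distance = dp[6][6] = 5

5


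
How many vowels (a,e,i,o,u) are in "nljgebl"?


Input: nljgebl
Checking each character:
  'n' at position 0: consonant
  'l' at position 1: consonant
  'j' at position 2: consonant
  'g' at position 3: consonant
  'e' at position 4: vowel (running total: 1)
  'b' at position 5: consonant
  'l' at position 6: consonant
Total vowels: 1

1


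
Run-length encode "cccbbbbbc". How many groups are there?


Input: cccbbbbbc
Scanning for consecutive runs:
  Group 1: 'c' x 3 (positions 0-2)
  Group 2: 'b' x 5 (positions 3-7)
  Group 3: 'c' x 1 (positions 8-8)
Total groups: 3

3


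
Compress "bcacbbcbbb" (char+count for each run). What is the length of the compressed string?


Input: bcacbbcbbb
Runs:
  'b' x 1 => "b1"
  'c' x 1 => "c1"
  'a' x 1 => "a1"
  'c' x 1 => "c1"
  'b' x 2 => "b2"
  'c' x 1 => "c1"
  'b' x 3 => "b3"
Compressed: "b1c1a1c1b2c1b3"
Compressed length: 14

14


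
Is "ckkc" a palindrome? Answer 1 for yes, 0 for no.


Input: ckkc
Reversed: ckkc
  Compare pos 0 ('c') with pos 3 ('c'): match
  Compare pos 1 ('k') with pos 2 ('k'): match
Result: palindrome

1


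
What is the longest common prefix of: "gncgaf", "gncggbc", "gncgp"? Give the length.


Words: gncgaf, gncggbc, gncgp
  Position 0: all 'g' => match
  Position 1: all 'n' => match
  Position 2: all 'c' => match
  Position 3: all 'g' => match
  Position 4: ('a', 'g', 'p') => mismatch, stop
LCP = "gncg" (length 4)

4


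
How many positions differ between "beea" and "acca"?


Comparing "beea" and "acca" position by position:
  Position 0: 'b' vs 'a' => DIFFER
  Position 1: 'e' vs 'c' => DIFFER
  Position 2: 'e' vs 'c' => DIFFER
  Position 3: 'a' vs 'a' => same
Positions that differ: 3

3


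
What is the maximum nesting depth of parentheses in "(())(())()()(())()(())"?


Input: "(())(())()()(())()(())"
Tracking depth:
  Position 0 '(': depth becomes 1
  Position 1 '(': depth becomes 2
  Position 2 ')': depth becomes 1
  Position 3 ')': depth becomes 0
  Position 4 '(': depth becomes 1
  Position 5 '(': depth becomes 2
  Position 6 ')': depth becomes 1
  Position 7 ')': depth becomes 0
  Position 8 '(': depth becomes 1
  Position 9 ')': depth becomes 0
  Position 10 '(': depth becomes 1
  Position 11 ')': depth becomes 0
  Position 12 '(': depth becomes 1
  Position 13 '(': depth becomes 2
  Position 14 ')': depth becomes 1
  Position 15 ')': depth becomes 0
  Position 16 '(': depth becomes 1
  Position 17 ')': depth becomes 0
  Position 18 '(': depth becomes 1
  Position 19 '(': depth becomes 2
  Position 20 ')': depth becomes 1
  Position 21 ')': depth becomes 0
Maximum depth reached: 2

2


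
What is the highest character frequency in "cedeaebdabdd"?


Input: cedeaebdabdd
Character counts:
  'a': 2
  'b': 2
  'c': 1
  'd': 4
  'e': 3
Maximum frequency: 4

4


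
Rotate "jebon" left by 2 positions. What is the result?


Input: "jebon", rotate left by 2
First 2 characters: "je"
Remaining characters: "bon"
Concatenate remaining + first: "bon" + "je" = "bonje"

bonje


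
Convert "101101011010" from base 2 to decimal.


Input: "101101011010" in base 2
Positional expansion:
  Digit '1' (value 1) x 2^11 = 2048
  Digit '0' (value 0) x 2^10 = 0
  Digit '1' (value 1) x 2^9 = 512
  Digit '1' (value 1) x 2^8 = 256
  Digit '0' (value 0) x 2^7 = 0
  Digit '1' (value 1) x 2^6 = 64
  Digit '0' (value 0) x 2^5 = 0
  Digit '1' (value 1) x 2^4 = 16
  Digit '1' (value 1) x 2^3 = 8
  Digit '0' (value 0) x 2^2 = 0
  Digit '1' (value 1) x 2^1 = 2
  Digit '0' (value 0) x 2^0 = 0
Sum = 2906

2906


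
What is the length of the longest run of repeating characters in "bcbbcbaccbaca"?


Input: "bcbbcbaccbaca"
Scanning for longest run:
  Position 1 ('c'): new char, reset run to 1
  Position 2 ('b'): new char, reset run to 1
  Position 3 ('b'): continues run of 'b', length=2
  Position 4 ('c'): new char, reset run to 1
  Position 5 ('b'): new char, reset run to 1
  Position 6 ('a'): new char, reset run to 1
  Position 7 ('c'): new char, reset run to 1
  Position 8 ('c'): continues run of 'c', length=2
  Position 9 ('b'): new char, reset run to 1
  Position 10 ('a'): new char, reset run to 1
  Position 11 ('c'): new char, reset run to 1
  Position 12 ('a'): new char, reset run to 1
Longest run: 'b' with length 2

2


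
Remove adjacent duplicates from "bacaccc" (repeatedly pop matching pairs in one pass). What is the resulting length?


Input: bacaccc
Stack-based adjacent duplicate removal:
  Read 'b': push. Stack: b
  Read 'a': push. Stack: ba
  Read 'c': push. Stack: bac
  Read 'a': push. Stack: baca
  Read 'c': push. Stack: bacac
  Read 'c': matches stack top 'c' => pop. Stack: baca
  Read 'c': push. Stack: bacac
Final stack: "bacac" (length 5)

5


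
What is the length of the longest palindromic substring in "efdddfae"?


Input: "efdddfae"
Checking substrings for palindromes:
  [1:6] "fdddf" (len 5) => palindrome
  [2:5] "ddd" (len 3) => palindrome
  [2:4] "dd" (len 2) => palindrome
  [3:5] "dd" (len 2) => palindrome
Longest palindromic substring: "fdddf" with length 5

5


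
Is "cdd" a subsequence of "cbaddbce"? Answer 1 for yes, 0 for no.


Check if "cdd" is a subsequence of "cbaddbce"
Greedy scan:
  Position 0 ('c'): matches sub[0] = 'c'
  Position 1 ('b'): no match needed
  Position 2 ('a'): no match needed
  Position 3 ('d'): matches sub[1] = 'd'
  Position 4 ('d'): matches sub[2] = 'd'
  Position 5 ('b'): no match needed
  Position 6 ('c'): no match needed
  Position 7 ('e'): no match needed
All 3 characters matched => is a subsequence

1
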